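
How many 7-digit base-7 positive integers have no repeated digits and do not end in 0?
Last digit: 6 nonzero choices. First digit: 5 (nonzero, ≠last). Middle 5: P(5,5) = 120. Total = 3600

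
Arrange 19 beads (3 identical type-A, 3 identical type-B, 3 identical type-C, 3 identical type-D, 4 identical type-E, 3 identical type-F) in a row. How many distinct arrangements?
19! / (3! × 3! × 3! × 3! × 4! × 3!) = 651819168000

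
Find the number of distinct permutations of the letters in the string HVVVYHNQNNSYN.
13! / (1! × 4! × 2! × 2! × 1! × 3!) = 10810800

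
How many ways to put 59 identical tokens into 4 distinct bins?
C(59+4-1, 4-1) = C(62, 3) = 37820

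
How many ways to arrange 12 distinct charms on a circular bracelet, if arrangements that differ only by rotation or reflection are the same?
(12-1)!/2 = 39916800/2 = 19958400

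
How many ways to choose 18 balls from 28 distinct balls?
C(28,18) = 28!/(18!×10!) = 13123110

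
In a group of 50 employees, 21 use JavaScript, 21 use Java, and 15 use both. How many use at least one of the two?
|A∪B| = |A| + |B| - |A∩B| = 21 + 21 - 15 = 27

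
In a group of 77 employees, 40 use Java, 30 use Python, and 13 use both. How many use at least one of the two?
|A∪B| = |A| + |B| - |A∩B| = 40 + 30 - 13 = 57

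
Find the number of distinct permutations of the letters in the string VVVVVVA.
7! / (6! × 1!) = 7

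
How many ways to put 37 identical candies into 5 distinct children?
C(37+5-1, 5-1) = C(41, 4) = 101270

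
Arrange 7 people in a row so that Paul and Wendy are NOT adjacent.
Total - adjacent = 7! - (7-1)!×2 = 5040 - 1440 = 3600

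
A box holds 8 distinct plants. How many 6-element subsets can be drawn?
C(8,6) = 8!/(6!×2!) = 28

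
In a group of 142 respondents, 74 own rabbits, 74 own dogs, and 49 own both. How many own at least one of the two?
|A∪B| = |A| + |B| - |A∩B| = 74 + 74 - 49 = 99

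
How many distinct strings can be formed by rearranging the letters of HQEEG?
5! / (1! × 1! × 1! × 2!) = 60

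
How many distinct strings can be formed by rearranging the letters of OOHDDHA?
7! / (2! × 2! × 1! × 2!) = 630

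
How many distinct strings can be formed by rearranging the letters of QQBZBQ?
6! / (3! × 2! × 1!) = 60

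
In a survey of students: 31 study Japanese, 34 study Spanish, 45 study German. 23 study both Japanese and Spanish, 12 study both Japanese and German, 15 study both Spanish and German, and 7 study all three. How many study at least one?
|A∪B∪C| = 31+34+45-23-12-15+7 = 67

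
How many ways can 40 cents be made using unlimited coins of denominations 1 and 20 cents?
Coefficient of x^40 in 1/(1-x^1) · 1/(1-x^20). Use j coins of 20 for j = 0..⌊40/20⌋ = 2, the rest in 1s: 2 + 1 = 3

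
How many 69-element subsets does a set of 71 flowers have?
C(71,69) = 71!/(69!×2!) = 2485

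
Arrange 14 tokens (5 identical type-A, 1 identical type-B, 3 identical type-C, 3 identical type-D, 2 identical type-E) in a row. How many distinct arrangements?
14! / (5! × 1! × 3! × 3! × 2!) = 10090080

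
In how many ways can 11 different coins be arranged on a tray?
11! = 39916800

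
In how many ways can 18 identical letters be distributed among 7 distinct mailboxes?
C(18+7-1, 7-1) = C(24, 6) = 134596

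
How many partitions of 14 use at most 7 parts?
By conjugation, equals partitions of 14 into parts ≤ 7. Let r_j(i) = number of partitions of i into parts ≤ j, for i = 0..14. r_1(i) = 1 for all i; r_j(i) = r_{j-1}(i) + r_j(i-j). Rows j = 2..7: ≤2: 1 1 2 2 3 3 4 4 5 5 6 6 7 7 8; ≤3: 1 1 2 3 4 5 7 8 10 12 14 16 19 21 24; ≤4: 1 1 2 3 5 6 9 11 15 18 23 27 34 39 47; ≤5: 1 1 2 3 5 7 10 13 18 23 30 37 47 57 70; ≤6: 1 1 2 3 5 7 11 14 20 26 35 44 58 71 90; ≤7: 1 1 2 3 5 7 11 15 21 28 38 49 65 82 105. r_7(14) = 105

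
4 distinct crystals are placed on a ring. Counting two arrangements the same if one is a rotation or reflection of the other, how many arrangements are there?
(4-1)!/2 = 6/2 = 3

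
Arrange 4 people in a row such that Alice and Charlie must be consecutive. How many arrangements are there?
Treat the 2 as one block: (4-2+1)! × 2! = 6 × 2 = 12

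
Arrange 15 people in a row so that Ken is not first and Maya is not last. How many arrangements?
By inclusion-exclusion: 15! - 2×(15-1)! + (15-2)! = 1307674368000 - 174356582400 + 6227020800 = 1139544806400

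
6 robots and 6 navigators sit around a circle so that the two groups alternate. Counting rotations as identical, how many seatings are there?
Fix one of the robots: (6-1)! ways for the remaining robots, × 6! ways for the navigators = 120 × 720 = 86400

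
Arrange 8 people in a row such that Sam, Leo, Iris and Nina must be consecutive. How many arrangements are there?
Treat the 4 as one block: (8-4+1)! × 4! = 120 × 24 = 2880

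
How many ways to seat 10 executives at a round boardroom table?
Circular: fix one position, arrange the rest. (10-1)! = 362880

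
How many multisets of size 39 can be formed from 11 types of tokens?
C(39+11-1, 11-1) = C(49, 10) = 8217822536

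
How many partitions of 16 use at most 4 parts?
By conjugation, equals partitions of 16 into parts ≤ 4. Let r_j(i) = number of partitions of i into parts ≤ j, for i = 0..16. r_1(i) = 1 for all i; r_j(i) = r_{j-1}(i) + r_j(i-j). Rows j = 2..4: ≤2: 1 1 2 2 3 3 4 4 5 5 6 6 7 7 8 8 9; ≤3: 1 1 2 3 4 5 7 8 10 12 14 16 19 21 24 27 30; ≤4: 1 1 2 3 5 6 9 11 15 18 23 27 34 39 47 54 64. r_4(16) = 64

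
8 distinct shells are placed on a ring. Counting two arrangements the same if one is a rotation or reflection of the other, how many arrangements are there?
(8-1)!/2 = 5040/2 = 2520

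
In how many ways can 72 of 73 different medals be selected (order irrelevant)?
C(73,72) = 73!/(72!×1!) = 73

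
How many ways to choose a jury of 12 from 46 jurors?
C(46,12) = 46!/(12!×34!) = 38910617655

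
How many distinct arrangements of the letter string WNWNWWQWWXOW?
12! / (1! × 1! × 1! × 2! × 7!) = 47520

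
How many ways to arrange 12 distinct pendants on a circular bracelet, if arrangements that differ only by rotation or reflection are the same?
(12-1)!/2 = 39916800/2 = 19958400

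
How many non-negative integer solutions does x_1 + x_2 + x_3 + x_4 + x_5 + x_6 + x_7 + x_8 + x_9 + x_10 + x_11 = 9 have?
C(9+11-1, 11-1) = C(19, 10) = 92378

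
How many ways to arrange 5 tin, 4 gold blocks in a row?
9! / (5! × 4!) = 126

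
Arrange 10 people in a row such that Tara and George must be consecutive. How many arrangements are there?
Treat the 2 as one block: (10-2+1)! × 2! = 362880 × 2 = 725760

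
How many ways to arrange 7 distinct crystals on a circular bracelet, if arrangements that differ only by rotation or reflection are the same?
(7-1)!/2 = 720/2 = 360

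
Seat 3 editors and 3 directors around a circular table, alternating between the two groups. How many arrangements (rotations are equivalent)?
Fix one of the editors: (3-1)! ways for the remaining editors, × 3! ways for the directors = 2 × 6 = 12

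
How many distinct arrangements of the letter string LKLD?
4! / (2! × 1! × 1!) = 12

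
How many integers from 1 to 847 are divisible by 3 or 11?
⌊847/3⌋ + ⌊847/11⌋ - ⌊847/33⌋ = 282 + 77 - 25 = 334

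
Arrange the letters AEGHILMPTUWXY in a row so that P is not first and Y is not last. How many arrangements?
By inclusion-exclusion: 13! - 2×(13-1)! + (13-2)! = 6227020800 - 958003200 + 39916800 = 5308934400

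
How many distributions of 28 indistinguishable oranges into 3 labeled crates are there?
C(28+3-1, 3-1) = C(30, 2) = 435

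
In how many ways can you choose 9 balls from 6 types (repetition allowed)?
C(9+6-1, 6-1) = C(14, 5) = 2002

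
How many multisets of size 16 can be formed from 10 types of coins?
C(16+10-1, 10-1) = C(25, 9) = 2042975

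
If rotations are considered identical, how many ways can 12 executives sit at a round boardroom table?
Circular: fix one position, arrange the rest. (12-1)! = 39916800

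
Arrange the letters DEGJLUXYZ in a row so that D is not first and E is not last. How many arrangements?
By inclusion-exclusion: 9! - 2×(9-1)! + (9-2)! = 362880 - 80640 + 5040 = 287280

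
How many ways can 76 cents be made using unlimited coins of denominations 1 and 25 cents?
Coefficient of x^76 in 1/(1-x^1) · 1/(1-x^25). Use j coins of 25 for j = 0..⌊76/25⌋ = 3, the rest in 1s: 3 + 1 = 4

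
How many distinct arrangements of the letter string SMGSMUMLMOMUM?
13! / (1! × 2! × 6! × 1! × 2! × 1!) = 2162160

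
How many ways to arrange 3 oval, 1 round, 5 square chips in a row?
9! / (3! × 1! × 5!) = 504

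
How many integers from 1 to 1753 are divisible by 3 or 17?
⌊1753/3⌋ + ⌊1753/17⌋ - ⌊1753/51⌋ = 584 + 103 - 34 = 653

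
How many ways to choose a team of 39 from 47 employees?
C(47,39) = 47!/(39!×8!) = 314457495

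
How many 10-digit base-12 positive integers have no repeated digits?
First digit: 11 choices (nonzero). Then descending: 11 × 11 × 10 × 9 × 8 × 7 × 6 × 5 × 4 × 3 = 219542400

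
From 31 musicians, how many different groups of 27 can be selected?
C(31,27) = 31!/(27!×4!) = 31465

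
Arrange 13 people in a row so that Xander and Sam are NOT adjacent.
Total - adjacent = 13! - (13-1)!×2 = 6227020800 - 958003200 = 5269017600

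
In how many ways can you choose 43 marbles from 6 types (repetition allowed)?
C(43+6-1, 6-1) = C(48, 5) = 1712304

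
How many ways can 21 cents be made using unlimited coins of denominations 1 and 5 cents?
Coefficient of x^21 in 1/(1-x^1) · 1/(1-x^5). Use j coins of 5 for j = 0..⌊21/5⌋ = 4, the rest in 1s: 4 + 1 = 5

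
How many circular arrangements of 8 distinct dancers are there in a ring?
Circular: fix one position, arrange the rest. (8-1)! = 5040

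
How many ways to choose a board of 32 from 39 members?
C(39,32) = 39!/(32!×7!) = 15380937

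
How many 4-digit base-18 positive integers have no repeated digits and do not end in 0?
Last digit: 17 nonzero choices. First digit: 16 (nonzero, ≠last). Middle 2: P(16,2) = 240. Total = 65280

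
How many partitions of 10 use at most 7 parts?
By conjugation, equals partitions of 10 into parts ≤ 7. Let r_j(i) = number of partitions of i into parts ≤ j, for i = 0..10. r_1(i) = 1 for all i; r_j(i) = r_{j-1}(i) + r_j(i-j). Rows j = 2..7: ≤2: 1 1 2 2 3 3 4 4 5 5 6; ≤3: 1 1 2 3 4 5 7 8 10 12 14; ≤4: 1 1 2 3 5 6 9 11 15 18 23; ≤5: 1 1 2 3 5 7 10 13 18 23 30; ≤6: 1 1 2 3 5 7 11 14 20 26 35; ≤7: 1 1 2 3 5 7 11 15 21 28 38. r_7(10) = 38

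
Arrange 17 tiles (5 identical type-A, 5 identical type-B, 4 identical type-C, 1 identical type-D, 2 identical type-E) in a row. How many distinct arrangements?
17! / (5! × 5! × 4! × 1! × 2!) = 514594080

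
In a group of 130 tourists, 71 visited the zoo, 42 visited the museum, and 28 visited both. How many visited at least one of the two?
|A∪B| = |A| + |B| - |A∩B| = 71 + 42 - 28 = 85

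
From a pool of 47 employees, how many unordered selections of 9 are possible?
C(47,9) = 47!/(9!×38!) = 1362649145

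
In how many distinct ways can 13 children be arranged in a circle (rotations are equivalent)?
Circular: fix one position, arrange the rest. (13-1)! = 479001600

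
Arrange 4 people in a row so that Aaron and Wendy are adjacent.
Treat as block: (4-1)! × 2! = 6 × 2 = 12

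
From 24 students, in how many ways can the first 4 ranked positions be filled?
P(24,4) = 24!/(24-4)! = 255024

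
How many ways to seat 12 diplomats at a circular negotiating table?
Circular: fix one position, arrange the rest. (12-1)! = 39916800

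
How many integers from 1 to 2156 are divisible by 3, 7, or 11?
⌊2156/3⌋+⌊2156/7⌋+⌊2156/11⌋ - ⌊2156/21⌋-⌊2156/33⌋-⌊2156/77⌋ + ⌊2156/231⌋ = 718+308+196 - 102-65-28 + 9 = 1036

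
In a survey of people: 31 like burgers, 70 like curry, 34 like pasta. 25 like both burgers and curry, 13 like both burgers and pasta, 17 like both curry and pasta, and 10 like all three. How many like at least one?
|A∪B∪C| = 31+70+34-25-13-17+10 = 90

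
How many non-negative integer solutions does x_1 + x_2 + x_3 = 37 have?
C(37+3-1, 3-1) = C(39, 2) = 741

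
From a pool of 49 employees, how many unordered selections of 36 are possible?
C(49,36) = 49!/(36!×13!) = 262596783764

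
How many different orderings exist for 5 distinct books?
5! = 120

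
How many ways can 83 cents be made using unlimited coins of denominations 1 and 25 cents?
Coefficient of x^83 in 1/(1-x^1) · 1/(1-x^25). Use j coins of 25 for j = 0..⌊83/25⌋ = 3, the rest in 1s: 3 + 1 = 4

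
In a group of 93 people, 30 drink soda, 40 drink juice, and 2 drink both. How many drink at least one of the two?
|A∪B| = |A| + |B| - |A∩B| = 30 + 40 - 2 = 68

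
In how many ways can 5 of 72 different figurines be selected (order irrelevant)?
C(72,5) = 72!/(5!×67!) = 13991544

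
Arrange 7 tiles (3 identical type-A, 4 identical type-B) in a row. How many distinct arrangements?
7! / (3! × 4!) = 35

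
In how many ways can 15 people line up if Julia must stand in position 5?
Fix one position: (15-1)! = 87178291200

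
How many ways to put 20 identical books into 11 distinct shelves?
C(20+11-1, 11-1) = C(30, 10) = 30045015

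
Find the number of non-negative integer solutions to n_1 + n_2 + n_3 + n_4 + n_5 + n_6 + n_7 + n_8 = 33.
C(33+8-1, 8-1) = C(40, 7) = 18643560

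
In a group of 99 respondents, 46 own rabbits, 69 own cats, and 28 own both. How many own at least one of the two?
|A∪B| = |A| + |B| - |A∩B| = 46 + 69 - 28 = 87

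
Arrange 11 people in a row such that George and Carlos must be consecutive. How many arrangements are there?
Treat the 2 as one block: (11-2+1)! × 2! = 3628800 × 2 = 7257600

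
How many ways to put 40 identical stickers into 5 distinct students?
C(40+5-1, 5-1) = C(44, 4) = 135751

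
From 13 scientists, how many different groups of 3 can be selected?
C(13,3) = 13!/(3!×10!) = 286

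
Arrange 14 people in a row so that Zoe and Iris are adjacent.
Treat as block: (14-1)! × 2! = 6227020800 × 2 = 12454041600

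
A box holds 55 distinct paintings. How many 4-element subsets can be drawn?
C(55,4) = 55!/(4!×51!) = 341055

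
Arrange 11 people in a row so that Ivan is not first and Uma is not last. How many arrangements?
By inclusion-exclusion: 11! - 2×(11-1)! + (11-2)! = 39916800 - 7257600 + 362880 = 33022080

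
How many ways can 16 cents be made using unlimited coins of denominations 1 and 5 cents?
Coefficient of x^16 in 1/(1-x^1) · 1/(1-x^5). Use j coins of 5 for j = 0..⌊16/5⌋ = 3, the rest in 1s: 3 + 1 = 4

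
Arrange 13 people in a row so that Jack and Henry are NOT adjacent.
Total - adjacent = 13! - (13-1)!×2 = 6227020800 - 958003200 = 5269017600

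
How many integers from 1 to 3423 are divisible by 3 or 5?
⌊3423/3⌋ + ⌊3423/5⌋ - ⌊3423/15⌋ = 1141 + 684 - 228 = 1597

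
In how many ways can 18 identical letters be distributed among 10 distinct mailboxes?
C(18+10-1, 10-1) = C(27, 9) = 4686825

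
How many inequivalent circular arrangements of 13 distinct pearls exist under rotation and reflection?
(13-1)!/2 = 479001600/2 = 239500800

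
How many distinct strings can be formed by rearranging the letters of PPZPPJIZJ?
9! / (1! × 4! × 2! × 2!) = 3780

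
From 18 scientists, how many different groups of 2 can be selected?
C(18,2) = 18!/(2!×16!) = 153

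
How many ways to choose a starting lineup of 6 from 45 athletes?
C(45,6) = 45!/(6!×39!) = 8145060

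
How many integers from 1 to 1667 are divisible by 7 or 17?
⌊1667/7⌋ + ⌊1667/17⌋ - ⌊1667/119⌋ = 238 + 98 - 14 = 322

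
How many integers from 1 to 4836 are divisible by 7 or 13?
⌊4836/7⌋ + ⌊4836/13⌋ - ⌊4836/91⌋ = 690 + 372 - 53 = 1009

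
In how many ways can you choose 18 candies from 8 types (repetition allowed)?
C(18+8-1, 8-1) = C(25, 7) = 480700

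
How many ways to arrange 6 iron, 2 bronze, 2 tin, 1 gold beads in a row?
11! / (6! × 2! × 2! × 1!) = 13860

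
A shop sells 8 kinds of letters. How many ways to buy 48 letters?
C(48+8-1, 8-1) = C(55, 7) = 202927725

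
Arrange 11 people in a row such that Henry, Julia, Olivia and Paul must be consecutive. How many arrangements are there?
Treat the 4 as one block: (11-4+1)! × 4! = 40320 × 24 = 967680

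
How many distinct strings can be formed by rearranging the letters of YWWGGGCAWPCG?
12! / (1! × 4! × 2! × 3! × 1! × 1!) = 1663200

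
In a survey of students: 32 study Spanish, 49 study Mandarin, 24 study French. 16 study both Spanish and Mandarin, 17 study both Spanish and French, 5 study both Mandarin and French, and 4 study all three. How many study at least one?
|A∪B∪C| = 32+49+24-16-17-5+4 = 71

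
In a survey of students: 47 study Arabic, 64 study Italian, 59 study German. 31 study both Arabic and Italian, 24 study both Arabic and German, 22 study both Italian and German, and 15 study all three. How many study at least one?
|A∪B∪C| = 47+64+59-31-24-22+15 = 108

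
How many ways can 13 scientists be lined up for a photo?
13! = 6227020800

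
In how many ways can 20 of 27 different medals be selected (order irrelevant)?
C(27,20) = 27!/(20!×7!) = 888030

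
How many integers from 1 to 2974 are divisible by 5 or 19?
⌊2974/5⌋ + ⌊2974/19⌋ - ⌊2974/95⌋ = 594 + 156 - 31 = 719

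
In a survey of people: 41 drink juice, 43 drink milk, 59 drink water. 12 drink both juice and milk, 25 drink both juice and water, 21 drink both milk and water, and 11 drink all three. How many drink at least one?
|A∪B∪C| = 41+43+59-12-25-21+11 = 96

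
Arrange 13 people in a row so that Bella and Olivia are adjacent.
Treat as block: (13-1)! × 2! = 479001600 × 2 = 958003200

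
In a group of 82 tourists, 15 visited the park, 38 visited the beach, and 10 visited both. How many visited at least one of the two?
|A∪B| = |A| + |B| - |A∩B| = 15 + 38 - 10 = 43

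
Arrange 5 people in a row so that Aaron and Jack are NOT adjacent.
Total - adjacent = 5! - (5-1)!×2 = 120 - 48 = 72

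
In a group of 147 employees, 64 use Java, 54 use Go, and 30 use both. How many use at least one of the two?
|A∪B| = |A| + |B| - |A∩B| = 64 + 54 - 30 = 88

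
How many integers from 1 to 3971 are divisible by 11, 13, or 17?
⌊3971/11⌋+⌊3971/13⌋+⌊3971/17⌋ - ⌊3971/143⌋-⌊3971/187⌋-⌊3971/221⌋ + ⌊3971/2431⌋ = 361+305+233 - 27-21-17 + 1 = 835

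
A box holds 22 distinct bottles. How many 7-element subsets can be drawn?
C(22,7) = 22!/(7!×15!) = 170544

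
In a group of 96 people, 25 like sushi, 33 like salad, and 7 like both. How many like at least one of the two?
|A∪B| = |A| + |B| - |A∩B| = 25 + 33 - 7 = 51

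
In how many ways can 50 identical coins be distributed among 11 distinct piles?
C(50+11-1, 11-1) = C(60, 10) = 75394027566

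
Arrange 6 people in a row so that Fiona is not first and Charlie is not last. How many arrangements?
By inclusion-exclusion: 6! - 2×(6-1)! + (6-2)! = 720 - 240 + 24 = 504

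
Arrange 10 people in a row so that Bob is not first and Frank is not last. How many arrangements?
By inclusion-exclusion: 10! - 2×(10-1)! + (10-2)! = 3628800 - 725760 + 40320 = 2943360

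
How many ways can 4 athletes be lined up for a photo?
4! = 24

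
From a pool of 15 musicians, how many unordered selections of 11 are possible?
C(15,11) = 15!/(11!×4!) = 1365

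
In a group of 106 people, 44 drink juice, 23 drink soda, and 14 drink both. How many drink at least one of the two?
|A∪B| = |A| + |B| - |A∩B| = 44 + 23 - 14 = 53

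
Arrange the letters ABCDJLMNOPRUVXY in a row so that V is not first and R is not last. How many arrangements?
By inclusion-exclusion: 15! - 2×(15-1)! + (15-2)! = 1307674368000 - 174356582400 + 6227020800 = 1139544806400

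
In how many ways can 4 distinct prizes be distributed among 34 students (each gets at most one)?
P(34,4) = 34!/(34-4)! = 1113024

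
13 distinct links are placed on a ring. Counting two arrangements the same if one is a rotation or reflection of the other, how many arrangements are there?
(13-1)!/2 = 479001600/2 = 239500800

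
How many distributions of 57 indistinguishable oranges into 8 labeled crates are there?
C(57+8-1, 8-1) = C(64, 7) = 621216192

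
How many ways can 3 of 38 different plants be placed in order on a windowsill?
P(38,3) = 38!/(38-3)! = 50616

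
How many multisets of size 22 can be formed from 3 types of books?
C(22+3-1, 3-1) = C(24, 2) = 276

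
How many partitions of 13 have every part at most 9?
Let r_j(i) = number of partitions of i into parts ≤ j, for i = 0..13. r_1(i) = 1 for all i; r_j(i) = r_{j-1}(i) + r_j(i-j). Rows j = 2..9: ≤2: 1 1 2 2 3 3 4 4 5 5 6 6 7 7; ≤3: 1 1 2 3 4 5 7 8 10 12 14 16 19 21; ≤4: 1 1 2 3 5 6 9 11 15 18 23 27 34 39; ≤5: 1 1 2 3 5 7 10 13 18 23 30 37 47 57; ≤6: 1 1 2 3 5 7 11 14 20 26 35 44 58 71; ≤7: 1 1 2 3 5 7 11 15 21 28 38 49 65 82; ≤8: 1 1 2 3 5 7 11 15 22 29 40 52 70 89; ≤9: 1 1 2 3 5 7 11 15 22 30 41 54 73 94. r_9(13) = 94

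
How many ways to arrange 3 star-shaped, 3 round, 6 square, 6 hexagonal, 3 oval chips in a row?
21! / (3! × 3! × 6! × 6! × 3!) = 456273417600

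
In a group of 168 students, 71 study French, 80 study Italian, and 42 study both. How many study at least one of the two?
|A∪B| = |A| + |B| - |A∩B| = 71 + 80 - 42 = 109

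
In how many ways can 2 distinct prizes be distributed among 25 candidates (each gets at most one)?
P(25,2) = 25!/(25-2)! = 600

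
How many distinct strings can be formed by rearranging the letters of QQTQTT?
6! / (3! × 3!) = 20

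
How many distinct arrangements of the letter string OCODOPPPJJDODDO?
15! / (1! × 4! × 2! × 5! × 3!) = 37837800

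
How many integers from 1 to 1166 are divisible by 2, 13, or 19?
⌊1166/2⌋+⌊1166/13⌋+⌊1166/19⌋ - ⌊1166/26⌋-⌊1166/38⌋-⌊1166/247⌋ + ⌊1166/494⌋ = 583+89+61 - 44-30-4 + 2 = 657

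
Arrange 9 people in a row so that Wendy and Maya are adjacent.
Treat as block: (9-1)! × 2! = 40320 × 2 = 80640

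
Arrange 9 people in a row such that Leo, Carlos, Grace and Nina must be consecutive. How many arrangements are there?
Treat the 4 as one block: (9-4+1)! × 4! = 720 × 24 = 17280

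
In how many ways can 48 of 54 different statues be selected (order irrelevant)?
C(54,48) = 54!/(48!×6!) = 25827165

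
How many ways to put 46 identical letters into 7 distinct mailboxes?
C(46+7-1, 7-1) = C(52, 6) = 20358520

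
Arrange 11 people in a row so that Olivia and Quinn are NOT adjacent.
Total - adjacent = 11! - (11-1)!×2 = 39916800 - 7257600 = 32659200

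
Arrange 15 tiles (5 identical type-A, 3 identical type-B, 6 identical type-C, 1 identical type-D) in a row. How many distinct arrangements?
15! / (5! × 3! × 6! × 1!) = 2522520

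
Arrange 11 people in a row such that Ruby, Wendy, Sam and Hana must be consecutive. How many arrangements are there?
Treat the 4 as one block: (11-4+1)! × 4! = 40320 × 24 = 967680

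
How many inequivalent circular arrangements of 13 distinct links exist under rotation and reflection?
(13-1)!/2 = 479001600/2 = 239500800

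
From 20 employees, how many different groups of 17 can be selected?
C(20,17) = 20!/(17!×3!) = 1140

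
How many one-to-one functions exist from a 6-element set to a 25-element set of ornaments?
P(25,6) = 25!/(25-6)! = 127512000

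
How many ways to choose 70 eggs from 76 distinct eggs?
C(76,70) = 76!/(70!×6!) = 218618940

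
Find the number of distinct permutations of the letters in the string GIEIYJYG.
8! / (2! × 1! × 1! × 2! × 2!) = 5040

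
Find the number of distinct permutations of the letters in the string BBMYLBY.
7! / (1! × 3! × 2! × 1!) = 420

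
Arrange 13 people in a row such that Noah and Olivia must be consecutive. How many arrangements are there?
Treat the 2 as one block: (13-2+1)! × 2! = 479001600 × 2 = 958003200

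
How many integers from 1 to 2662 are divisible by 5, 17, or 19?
⌊2662/5⌋+⌊2662/17⌋+⌊2662/19⌋ - ⌊2662/85⌋-⌊2662/95⌋-⌊2662/323⌋ + ⌊2662/1615⌋ = 532+156+140 - 31-28-8 + 1 = 762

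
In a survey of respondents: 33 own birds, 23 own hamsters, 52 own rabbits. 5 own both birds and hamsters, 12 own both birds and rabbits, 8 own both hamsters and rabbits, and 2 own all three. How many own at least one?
|A∪B∪C| = 33+23+52-5-12-8+2 = 85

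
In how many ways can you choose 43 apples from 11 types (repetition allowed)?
C(43+11-1, 11-1) = C(53, 10) = 19499099620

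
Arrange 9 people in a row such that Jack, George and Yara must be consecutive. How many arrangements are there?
Treat the 3 as one block: (9-3+1)! × 3! = 5040 × 6 = 30240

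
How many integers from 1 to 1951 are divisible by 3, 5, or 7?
⌊1951/3⌋+⌊1951/5⌋+⌊1951/7⌋ - ⌊1951/15⌋-⌊1951/21⌋-⌊1951/35⌋ + ⌊1951/105⌋ = 650+390+278 - 130-92-55 + 18 = 1059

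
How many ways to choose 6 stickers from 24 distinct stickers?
C(24,6) = 24!/(6!×18!) = 134596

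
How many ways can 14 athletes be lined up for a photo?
14! = 87178291200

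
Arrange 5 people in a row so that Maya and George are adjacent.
Treat as block: (5-1)! × 2! = 24 × 2 = 48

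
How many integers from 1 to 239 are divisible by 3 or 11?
⌊239/3⌋ + ⌊239/11⌋ - ⌊239/33⌋ = 79 + 21 - 7 = 93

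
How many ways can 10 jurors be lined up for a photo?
10! = 3628800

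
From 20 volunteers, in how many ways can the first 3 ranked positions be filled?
P(20,3) = 20!/(20-3)! = 6840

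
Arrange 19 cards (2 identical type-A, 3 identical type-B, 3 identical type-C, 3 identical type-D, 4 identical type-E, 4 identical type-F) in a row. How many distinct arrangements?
19! / (2! × 3! × 3! × 3! × 4! × 4!) = 488864376000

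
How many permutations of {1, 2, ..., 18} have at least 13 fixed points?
Exactly j fixed points: C(18,j)·!(18-j); sum over j ≥ 13 (derangement numbers via !m = (m-1)·(!(m-1) + !(m-2)): !0..!5 = 1, 0, 1, 2, 9, 44). Σ_{j=13}^{18} C(18,j)·!(18-j) = C(18,13)·!5 + C(18,14)·!4 + C(18,15)·!3 + C(18,16)·!2 + C(18,17)·!1 + C(18,18)·!0 = 8568·44 + 3060·9 + 816·2 + 153·1 + 18·0 + 1·1 = 406318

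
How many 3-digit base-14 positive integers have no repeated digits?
First digit: 13 choices (nonzero). Then descending: 13 × 13 × 12 = 2028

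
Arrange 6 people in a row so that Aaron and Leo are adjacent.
Treat as block: (6-1)! × 2! = 120 × 2 = 240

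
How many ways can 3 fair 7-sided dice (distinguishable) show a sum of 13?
Coefficient of x^13 in (x + x² + ... + x^7)^3. By inclusion-exclusion on dice exceeding 7: Σ_j (-1)^j C(3,j)·C(13-1-7j, 2) = C(3,0)·C(12,2) - C(3,1)·C(5,2) = 1·66 - 3·10 = 36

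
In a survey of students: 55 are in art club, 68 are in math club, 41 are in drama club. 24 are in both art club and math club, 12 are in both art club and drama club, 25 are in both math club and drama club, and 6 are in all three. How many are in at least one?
|A∪B∪C| = 55+68+41-24-12-25+6 = 109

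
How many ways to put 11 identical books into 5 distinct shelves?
C(11+5-1, 5-1) = C(15, 4) = 1365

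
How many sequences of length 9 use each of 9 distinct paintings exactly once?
9! = 362880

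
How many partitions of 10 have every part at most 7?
Let r_j(i) = number of partitions of i into parts ≤ j, for i = 0..10. r_1(i) = 1 for all i; r_j(i) = r_{j-1}(i) + r_j(i-j). Rows j = 2..7: ≤2: 1 1 2 2 3 3 4 4 5 5 6; ≤3: 1 1 2 3 4 5 7 8 10 12 14; ≤4: 1 1 2 3 5 6 9 11 15 18 23; ≤5: 1 1 2 3 5 7 10 13 18 23 30; ≤6: 1 1 2 3 5 7 11 14 20 26 35; ≤7: 1 1 2 3 5 7 11 15 21 28 38. r_7(10) = 38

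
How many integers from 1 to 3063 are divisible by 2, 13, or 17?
⌊3063/2⌋+⌊3063/13⌋+⌊3063/17⌋ - ⌊3063/26⌋-⌊3063/34⌋-⌊3063/221⌋ + ⌊3063/442⌋ = 1531+235+180 - 117-90-13 + 6 = 1732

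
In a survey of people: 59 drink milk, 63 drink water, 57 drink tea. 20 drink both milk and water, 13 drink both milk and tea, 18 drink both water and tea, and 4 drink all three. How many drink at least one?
|A∪B∪C| = 59+63+57-20-13-18+4 = 132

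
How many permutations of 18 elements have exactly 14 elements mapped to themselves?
Choose the 14 fixed points C(18,14) = 3060, derange the rest: !4 = Σ_{j=0}^{4} (-1)^j·4!/j! = 24 - 24 + 12 - 4 + 1 = 9. Product = 3060 × 9 = 27540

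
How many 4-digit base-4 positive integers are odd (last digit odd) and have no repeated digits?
Last∈{1,3}. Last=0: 0. Last nonzero: 2×2×P(2,2) = 8. Total = 8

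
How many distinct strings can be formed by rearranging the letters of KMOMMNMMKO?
10! / (2! × 5! × 1! × 2!) = 7560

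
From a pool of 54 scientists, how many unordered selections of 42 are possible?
C(54,42) = 54!/(42!×12!) = 343006888770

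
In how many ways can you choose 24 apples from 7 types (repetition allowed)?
C(24+7-1, 7-1) = C(30, 6) = 593775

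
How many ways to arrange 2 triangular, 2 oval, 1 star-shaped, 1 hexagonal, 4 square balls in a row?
10! / (2! × 2! × 1! × 1! × 4!) = 37800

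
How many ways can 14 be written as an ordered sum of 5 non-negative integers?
C(14+5-1, 5-1) = C(18, 4) = 3060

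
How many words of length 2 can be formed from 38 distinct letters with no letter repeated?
P(38,2) = 38!/(38-2)! = 1406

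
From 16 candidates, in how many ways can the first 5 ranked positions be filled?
P(16,5) = 16!/(16-5)! = 524160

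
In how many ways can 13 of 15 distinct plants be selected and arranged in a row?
P(15,13) = 15!/(15-13)! = 653837184000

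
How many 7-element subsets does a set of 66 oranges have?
C(66,7) = 66!/(7!×59!) = 778789440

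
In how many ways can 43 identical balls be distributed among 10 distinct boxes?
C(43+10-1, 10-1) = C(52, 9) = 3679075400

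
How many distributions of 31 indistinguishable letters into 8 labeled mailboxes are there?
C(31+8-1, 8-1) = C(38, 7) = 12620256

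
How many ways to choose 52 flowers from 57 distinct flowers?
C(57,52) = 57!/(52!×5!) = 4187106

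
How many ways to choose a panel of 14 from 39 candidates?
C(39,14) = 39!/(14!×25!) = 15084504396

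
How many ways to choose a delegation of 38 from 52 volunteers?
C(52,38) = 52!/(38!×14!) = 1768966344600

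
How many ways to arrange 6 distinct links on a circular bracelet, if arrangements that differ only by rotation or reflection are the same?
(6-1)!/2 = 120/2 = 60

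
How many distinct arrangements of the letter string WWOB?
4! / (2! × 1! × 1!) = 12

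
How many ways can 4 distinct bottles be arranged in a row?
4! = 24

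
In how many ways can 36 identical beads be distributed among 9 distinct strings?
C(36+9-1, 9-1) = C(44, 8) = 177232627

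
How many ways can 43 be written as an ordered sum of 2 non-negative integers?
C(43+2-1, 2-1) = C(44, 1) = 44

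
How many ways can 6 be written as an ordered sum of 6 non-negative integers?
C(6+6-1, 6-1) = C(11, 5) = 462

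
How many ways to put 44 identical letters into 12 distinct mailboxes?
C(44+12-1, 12-1) = C(55, 11) = 119653565850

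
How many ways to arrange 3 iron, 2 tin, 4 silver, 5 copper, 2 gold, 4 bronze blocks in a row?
20! / (3! × 2! × 4! × 5! × 2! × 4!) = 1466593128000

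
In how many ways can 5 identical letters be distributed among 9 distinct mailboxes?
C(5+9-1, 9-1) = C(13, 8) = 1287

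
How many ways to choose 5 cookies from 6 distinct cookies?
C(6,5) = 6!/(5!×1!) = 6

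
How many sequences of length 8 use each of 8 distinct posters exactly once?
8! = 40320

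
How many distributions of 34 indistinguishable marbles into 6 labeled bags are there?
C(34+6-1, 6-1) = C(39, 5) = 575757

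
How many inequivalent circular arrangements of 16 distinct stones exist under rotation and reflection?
(16-1)!/2 = 1307674368000/2 = 653837184000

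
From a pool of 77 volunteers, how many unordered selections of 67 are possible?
C(77,67) = 77!/(67!×10!) = 1096993404430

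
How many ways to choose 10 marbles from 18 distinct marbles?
C(18,10) = 18!/(10!×8!) = 43758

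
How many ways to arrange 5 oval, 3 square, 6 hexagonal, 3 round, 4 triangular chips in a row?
21! / (5! × 3! × 6! × 3! × 4!) = 684410126400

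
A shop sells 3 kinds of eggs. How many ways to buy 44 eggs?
C(44+3-1, 3-1) = C(46, 2) = 1035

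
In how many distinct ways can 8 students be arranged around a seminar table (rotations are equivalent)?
Circular: fix one position, arrange the rest. (8-1)! = 5040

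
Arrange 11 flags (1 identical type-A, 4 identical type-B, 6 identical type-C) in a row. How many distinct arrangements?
11! / (1! × 4! × 6!) = 2310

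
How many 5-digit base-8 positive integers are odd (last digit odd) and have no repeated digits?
Last∈{1,3,5,7}. Last=0: 0. Last nonzero: 4×6×P(6,3) = 2880. Total = 2880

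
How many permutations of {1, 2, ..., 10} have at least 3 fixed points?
Exactly j fixed points: C(10,j)·!(10-j); sum over j ≥ 3 (derangement numbers via !m = (m-1)·(!(m-1) + !(m-2)): !0..!7 = 1, 0, 1, 2, 9, 44, 265, 1854). Σ_{j=3}^{10} C(10,j)·!(10-j) = C(10,3)·!7 + C(10,4)·!6 + C(10,5)·!5 + C(10,6)·!4 + C(10,7)·!3 + C(10,8)·!2 + C(10,9)·!1 + C(10,10)·!0 = 120·1854 + 210·265 + 252·44 + 210·9 + 120·2 + 45·1 + 10·0 + 1·1 = 291394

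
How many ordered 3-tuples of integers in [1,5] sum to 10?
Coefficient of x^10 in (x + x² + ... + x^5)^3. By inclusion-exclusion on dice exceeding 5: Σ_j (-1)^j C(3,j)·C(10-1-5j, 2) = C(3,0)·C(9,2) - C(3,1)·C(4,2) = 1·36 - 3·6 = 18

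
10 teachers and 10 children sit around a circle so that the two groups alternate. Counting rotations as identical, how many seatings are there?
Fix one of the teachers: (10-1)! ways for the remaining teachers, × 10! ways for the children = 362880 × 3628800 = 1316818944000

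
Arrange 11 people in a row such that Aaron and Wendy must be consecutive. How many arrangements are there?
Treat the 2 as one block: (11-2+1)! × 2! = 3628800 × 2 = 7257600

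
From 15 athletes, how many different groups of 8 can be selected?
C(15,8) = 15!/(8!×7!) = 6435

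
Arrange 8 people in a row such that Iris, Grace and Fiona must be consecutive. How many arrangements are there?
Treat the 3 as one block: (8-3+1)! × 3! = 720 × 6 = 4320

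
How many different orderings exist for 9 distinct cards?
9! = 362880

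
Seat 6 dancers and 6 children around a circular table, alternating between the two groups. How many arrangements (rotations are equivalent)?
Fix one of the dancers: (6-1)! ways for the remaining dancers, × 6! ways for the children = 120 × 720 = 86400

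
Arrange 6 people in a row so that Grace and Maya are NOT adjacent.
Total - adjacent = 6! - (6-1)!×2 = 720 - 240 = 480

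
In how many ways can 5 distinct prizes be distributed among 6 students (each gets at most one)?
P(6,5) = 6!/(6-5)! = 720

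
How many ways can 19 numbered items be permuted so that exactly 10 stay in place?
Choose the 10 fixed points C(19,10) = 92378, derange the rest: !9 = Σ_{j=0}^{9} (-1)^j·9!/j! = 362880 - 362880 + 181440 - 60480 + 15120 - 3024 + 504 - 72 + 9 - 1 = 133496. Product = 92378 × 133496 = 12332093488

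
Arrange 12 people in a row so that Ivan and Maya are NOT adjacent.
Total - adjacent = 12! - (12-1)!×2 = 479001600 - 79833600 = 399168000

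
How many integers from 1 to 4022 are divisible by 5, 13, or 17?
⌊4022/5⌋+⌊4022/13⌋+⌊4022/17⌋ - ⌊4022/65⌋-⌊4022/85⌋-⌊4022/221⌋ + ⌊4022/1105⌋ = 804+309+236 - 61-47-18 + 3 = 1226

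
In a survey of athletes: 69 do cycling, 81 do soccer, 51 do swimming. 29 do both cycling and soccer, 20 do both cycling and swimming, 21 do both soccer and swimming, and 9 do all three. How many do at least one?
|A∪B∪C| = 69+81+51-29-20-21+9 = 140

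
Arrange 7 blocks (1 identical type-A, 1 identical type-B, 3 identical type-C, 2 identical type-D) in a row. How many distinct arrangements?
7! / (1! × 1! × 3! × 2!) = 420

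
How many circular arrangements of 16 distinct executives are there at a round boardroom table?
Circular: fix one position, arrange the rest. (16-1)! = 1307674368000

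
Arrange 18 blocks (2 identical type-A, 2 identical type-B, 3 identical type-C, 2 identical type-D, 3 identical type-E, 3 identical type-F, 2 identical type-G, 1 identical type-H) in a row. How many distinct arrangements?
18! / (2! × 2! × 3! × 2! × 3! × 3! × 2! × 1!) = 1852538688000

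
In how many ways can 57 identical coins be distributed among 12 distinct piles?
C(57+12-1, 12-1) = C(68, 11) = 1533058025824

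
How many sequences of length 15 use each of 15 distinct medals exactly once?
15! = 1307674368000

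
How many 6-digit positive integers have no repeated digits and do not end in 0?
Last digit: 9 nonzero choices. First digit: 8 (nonzero, ≠last). Middle 4: P(8,4) = 1680. Total = 120960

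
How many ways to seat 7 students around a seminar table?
Circular: fix one position, arrange the rest. (7-1)! = 720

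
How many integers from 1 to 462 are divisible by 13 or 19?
⌊462/13⌋ + ⌊462/19⌋ - ⌊462/247⌋ = 35 + 24 - 1 = 58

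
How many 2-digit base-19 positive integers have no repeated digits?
First digit: 18 choices (nonzero). Then descending: 18 × 18 = 324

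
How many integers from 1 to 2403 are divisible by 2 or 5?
⌊2403/2⌋ + ⌊2403/5⌋ - ⌊2403/10⌋ = 1201 + 480 - 240 = 1441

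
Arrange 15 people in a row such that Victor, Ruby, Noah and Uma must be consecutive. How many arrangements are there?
Treat the 4 as one block: (15-4+1)! × 4! = 479001600 × 24 = 11496038400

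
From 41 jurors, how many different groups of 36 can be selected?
C(41,36) = 41!/(36!×5!) = 749398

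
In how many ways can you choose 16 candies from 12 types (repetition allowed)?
C(16+12-1, 12-1) = C(27, 11) = 13037895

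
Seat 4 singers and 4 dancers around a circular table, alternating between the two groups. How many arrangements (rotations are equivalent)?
Fix one of the singers: (4-1)! ways for the remaining singers, × 4! ways for the dancers = 6 × 24 = 144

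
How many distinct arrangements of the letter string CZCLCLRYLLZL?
12! / (2! × 3! × 5! × 1! × 1!) = 332640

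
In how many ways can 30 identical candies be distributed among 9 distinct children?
C(30+9-1, 9-1) = C(38, 8) = 48903492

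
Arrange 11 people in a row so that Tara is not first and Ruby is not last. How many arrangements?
By inclusion-exclusion: 11! - 2×(11-1)! + (11-2)! = 39916800 - 7257600 + 362880 = 33022080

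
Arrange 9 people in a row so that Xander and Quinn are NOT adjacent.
Total - adjacent = 9! - (9-1)!×2 = 362880 - 80640 = 282240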